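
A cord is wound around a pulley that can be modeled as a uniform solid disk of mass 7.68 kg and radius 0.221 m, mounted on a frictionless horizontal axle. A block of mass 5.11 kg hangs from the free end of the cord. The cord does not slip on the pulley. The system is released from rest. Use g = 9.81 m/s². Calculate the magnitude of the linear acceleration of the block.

I = ½MR² = (1/2)(7.68)(0.221)² = 0.1875 kg·m².
Block: mg − T = ma. Pulley: TR = Iα. No-slip: a = αR, so T = (I/R²)a = 3.840·a.
Then mg = (m + 3.840)a, so a = (5.11)(9.81)/(5.11 + 3.840) = 5.601 m/s².

a ≈ 5.60 m/s²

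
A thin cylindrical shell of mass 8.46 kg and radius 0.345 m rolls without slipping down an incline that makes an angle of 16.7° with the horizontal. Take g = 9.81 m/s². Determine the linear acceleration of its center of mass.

a ≈ 1.41 m/s²

Translation along the incline: Mg sinθ − f = Ma.
Rotation about the center: fR = Iα with I = MR². No-slip gives a = αR, so f = (I/R²)a = M a.
Substituting: Mg sinθ = (1 + 1.000)Ma, so a = g sinθ/(1 + 1.000) = (9.81) sin 16.7° / 2.000 = 1.410 m/s².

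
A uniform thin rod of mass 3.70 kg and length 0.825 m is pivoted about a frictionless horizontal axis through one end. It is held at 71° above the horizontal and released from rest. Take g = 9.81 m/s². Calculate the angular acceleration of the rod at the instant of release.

About the pivot, I = (1/3)ML² = (1/3)(3.70)(0.825)² = 0.8394 kg·m².
The weight acts at the center, a distance L/2 = 0.4125 m from the pivot; τ = Mg(L/2) cos 71° = 4.875 N·m.
α = τ/I = 4.875/0.8394 = 5.807 rad/s².
(Equivalently α = (3g/(2L)) cos 71° = 5.807 rad/s².)

α ≈ 5.81 rad/s²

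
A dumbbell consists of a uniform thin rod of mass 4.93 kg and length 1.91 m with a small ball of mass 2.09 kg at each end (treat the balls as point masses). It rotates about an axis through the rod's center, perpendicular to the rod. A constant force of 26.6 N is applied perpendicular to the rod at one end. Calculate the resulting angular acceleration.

α ≈ 4.78 rad/s²

I_rod = (1/12)ML² = (1/12)(4.93)(1.91)² = 1.499 kg·m².
I_balls = 2·m·(L/2)² = 2(2.09)(0.9550)² = 3.812 kg·m².
Total I = 5.311 kg·m².
τ = F·(L/2) = (26.6)(0.955) = 25.40 N·m.
α = τ/I = 25.40/5.311 = 4.783 rad/s².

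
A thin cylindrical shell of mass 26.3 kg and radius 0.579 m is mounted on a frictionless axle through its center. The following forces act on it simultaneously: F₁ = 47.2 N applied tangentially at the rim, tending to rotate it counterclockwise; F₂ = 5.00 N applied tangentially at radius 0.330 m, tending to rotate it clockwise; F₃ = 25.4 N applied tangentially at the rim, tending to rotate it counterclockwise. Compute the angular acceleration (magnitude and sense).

I = MR² = (26.3)(0.579)² = 8.817 kg·m².
Taking counterclockwise as positive: τ₁ = +(47.2)(0.579) = +27.33 N·m; τ₂ = −(5.00)(0.330) = −1.650 N·m; τ₃ = +(25.4)(0.579) = +14.71 N·m.
Net torque τ = 40.39 N·m.
α = τ/I = 40.39/8.817 = 4.580 rad/s².

α ≈ 4.58 rad/s², counterclockwise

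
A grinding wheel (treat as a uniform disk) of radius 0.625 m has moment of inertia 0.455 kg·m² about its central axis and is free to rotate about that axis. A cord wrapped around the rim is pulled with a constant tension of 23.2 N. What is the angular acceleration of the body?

τ = F R = (23.2)(0.625) = 14.50 N·m.
From τ = Iα: α = 14.50/0.4550 = 31.87 rad/s².

α ≈ 31.9 rad/s²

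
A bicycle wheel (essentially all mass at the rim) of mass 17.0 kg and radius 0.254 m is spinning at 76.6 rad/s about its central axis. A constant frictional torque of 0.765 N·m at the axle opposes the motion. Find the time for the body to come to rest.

t ≈ 110 s

I = MR² = (17.0)(0.254)² = 1.097 kg·m².
The net torque has magnitude 0.765 N·m, opposing ω.
|α| = τ/I = 0.7650/1.097 = 0.6975 rad/s² (deceleration).
0 = ω₀ − |α|t ⇒ t = ω₀/|α| = 76.6/0.6975 = 109.8 s.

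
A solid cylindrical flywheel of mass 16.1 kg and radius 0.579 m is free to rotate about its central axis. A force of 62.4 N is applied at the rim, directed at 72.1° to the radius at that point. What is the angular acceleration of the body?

I = ½MR² = (1/2)(16.1)(0.579)² = 2.699 kg·m².
Only the tangential component produces torque: τ = F R sinθ = (62.4)(0.579) sin 72.1° = 34.38 N·m.
From τ = Iα: α = 34.38/2.699 = 12.74 rad/s².

α ≈ 12.7 rad/s²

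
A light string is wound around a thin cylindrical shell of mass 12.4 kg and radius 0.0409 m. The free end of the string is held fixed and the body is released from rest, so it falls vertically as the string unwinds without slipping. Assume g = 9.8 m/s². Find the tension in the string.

Translation: Mg − T = Ma. Rotation about the center: TR = Iα with I = MR².
With a = αR: T = (I/R²)a = M a, so Mg = (1 + 1.000)Ma.
a = g/(1 + 1.000) = 9.8/2.000 = 4.900 m/s².
T = 1.000·M·a = (1.000)(12.4)(4.900) = 60.76 N.

T ≈ 60.8 N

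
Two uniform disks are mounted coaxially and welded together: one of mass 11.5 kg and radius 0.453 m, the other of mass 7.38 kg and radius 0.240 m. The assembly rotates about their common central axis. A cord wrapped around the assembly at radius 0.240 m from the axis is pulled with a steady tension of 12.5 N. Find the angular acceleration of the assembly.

I = ½M₁R₁² + ½M₂R₂² = ½(11.5)(0.453)² + ½(7.38)(0.240)² = 1.392 kg·m².
τ = F r = (12.5)(0.240) = 3.000 N·m.
α = τ/I = 3.000/1.392 = 2.154 rad/s².

α ≈ 2.15 rad/s²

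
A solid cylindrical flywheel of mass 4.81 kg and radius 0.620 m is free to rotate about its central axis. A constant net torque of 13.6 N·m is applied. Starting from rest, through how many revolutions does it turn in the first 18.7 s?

I = ½MR² = (1/2)(4.81)(0.620)² = 0.9245 kg·m².
α = τ/I = 13.6/0.9245 = 14.71 rad/s².
θ = ½αt² = ½(14.71)(18.7)² = 2572 rad.
Revolutions = θ/(2π) = 409.4.

≈ 409 revolutions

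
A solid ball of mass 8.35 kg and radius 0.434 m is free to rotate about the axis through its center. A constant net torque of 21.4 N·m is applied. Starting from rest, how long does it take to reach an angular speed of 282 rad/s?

t ≈ 8.29 s

I = (2/5)MR² = (2/5)(8.35)(0.434)² = 0.6291 kg·m².
α = τ/I = 21.4/0.6291 = 34.02 rad/s².
ω = αt ⇒ t = ω/α = 282/34.02 = 8.290 s.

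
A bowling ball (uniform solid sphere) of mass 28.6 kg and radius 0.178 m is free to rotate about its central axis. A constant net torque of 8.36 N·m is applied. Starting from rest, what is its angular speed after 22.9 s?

ω ≈ 528 rad/s

I = (2/5)MR² = (2/5)(28.6)(0.178)² = 0.3625 kg·m².
α = τ/I = 8.36/0.3625 = 23.06 rad/s².
ω = ω₀ + αt = 0 + (23.06)(22.9) = 528.2 rad/s.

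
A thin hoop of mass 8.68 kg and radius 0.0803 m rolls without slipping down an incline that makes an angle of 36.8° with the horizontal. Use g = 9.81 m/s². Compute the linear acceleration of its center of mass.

Translation along the incline: Mg sinθ − f = Ma.
Rotation about the center: fR = Iα with I = MR². No-slip gives a = αR, so f = (I/R²)a = M a.
Substituting: Mg sinθ = (1 + 1.000)Ma, so a = g sinθ/(1 + 1.000) = (9.81) sin 36.8° / 2.000 = 2.938 m/s².

a ≈ 2.94 m/s²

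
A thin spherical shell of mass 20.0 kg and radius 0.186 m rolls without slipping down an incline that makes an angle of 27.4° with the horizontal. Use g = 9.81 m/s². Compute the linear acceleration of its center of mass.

Translation along the incline: Mg sinθ − f = Ma.
Rotation about the center: fR = Iα with I = (2/3)MR². No-slip gives a = αR, so f = (I/R²)a = (2/3)M a.
Substituting: Mg sinθ = (1 + 0.6667)Ma, so a = g sinθ/(1 + 0.6667) = (9.81) sin 27.4° / 1.667 = 2.709 m/s².

a ≈ 2.71 m/s²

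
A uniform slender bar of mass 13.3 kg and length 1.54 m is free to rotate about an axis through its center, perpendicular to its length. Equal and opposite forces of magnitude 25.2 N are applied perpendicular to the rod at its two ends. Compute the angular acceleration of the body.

I = (1/12)ML² = (1/12)(13.3)(1.54)² = 2.629 kg·m².
The couple gives τ = F·(L/2) + F·(L/2) = F L = (25.2)(1.54) = 38.81 N·m.
Newton's second law for rotation, τ = Iα, gives α = τ/I = 38.81/2.629 = 14.76 rad/s².

α ≈ 14.8 rad/s²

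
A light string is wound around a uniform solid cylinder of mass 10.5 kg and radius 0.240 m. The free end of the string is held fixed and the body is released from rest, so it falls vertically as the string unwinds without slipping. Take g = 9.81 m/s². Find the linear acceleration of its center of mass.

Translation: Mg − T = Ma. Rotation about the center: TR = Iα with I = ½MR².
With a = αR: T = (I/R²)a = (1/2)M a, so Mg = (1 + 0.5000)Ma.
a = g/(1 + 0.5000) = 9.81/1.500 = 6.540 m/s².

a ≈ 6.54 m/s²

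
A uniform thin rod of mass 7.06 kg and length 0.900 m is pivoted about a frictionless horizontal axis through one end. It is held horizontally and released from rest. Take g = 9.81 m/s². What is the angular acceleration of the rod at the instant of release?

About the pivot, I = (1/3)ML² = (1/3)(7.06)(0.900)² = 1.906 kg·m².
The weight acts at the center, a distance L/2 = 0.4500 m from the pivot; τ = Mg(L/2) = 31.17 N·m.
α = τ/I = 31.17/1.906 = 16.35 rad/s².
(Equivalently α = (3g/(2L)) = 16.35 rad/s².)

α ≈ 16.4 rad/s²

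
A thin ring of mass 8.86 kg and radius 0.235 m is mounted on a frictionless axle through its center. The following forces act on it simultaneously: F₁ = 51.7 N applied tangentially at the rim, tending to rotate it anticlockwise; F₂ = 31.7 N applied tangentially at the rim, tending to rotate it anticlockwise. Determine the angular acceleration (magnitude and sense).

α ≈ 40.1 rad/s², anticlockwise

I = MR² = (8.86)(0.235)² = 0.4893 kg·m².
Taking anticlockwise as positive: τ₁ = +(51.7)(0.235) = +12.15 N·m; τ₂ = +(31.7)(0.235) = +7.449 N·m.
Net torque τ = 19.60 N·m.
α = τ/I = 19.60/0.4893 = 40.06 rad/s².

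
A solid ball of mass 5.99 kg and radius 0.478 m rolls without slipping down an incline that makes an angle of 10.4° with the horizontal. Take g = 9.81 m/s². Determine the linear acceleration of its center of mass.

a ≈ 1.26 m/s²

Translation along the incline: Mg sinθ − f = Ma.
Rotation about the center: fR = Iα with I = (2/5)MR². No-slip gives a = αR, so f = (I/R²)a = (2/5)M a.
Substituting: Mg sinθ = (1 + 0.4000)Ma, so a = g sinθ/(1 + 0.4000) = (9.81) sin 10.4° / 1.400 = 1.265 m/s².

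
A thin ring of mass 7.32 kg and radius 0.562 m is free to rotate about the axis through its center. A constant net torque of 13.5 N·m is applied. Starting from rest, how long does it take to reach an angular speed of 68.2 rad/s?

I = MR² = (7.32)(0.562)² = 2.312 kg·m².
α = τ/I = 13.5/2.312 = 5.839 rad/s².
ω = αt ⇒ t = ω/α = 68.2/5.839 = 11.68 s.

t ≈ 11.7 s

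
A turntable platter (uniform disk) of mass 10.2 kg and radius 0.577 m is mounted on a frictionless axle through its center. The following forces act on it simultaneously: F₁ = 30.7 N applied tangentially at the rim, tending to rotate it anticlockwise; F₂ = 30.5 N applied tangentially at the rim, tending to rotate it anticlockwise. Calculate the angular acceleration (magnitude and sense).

α ≈ 20.8 rad/s², anticlockwise

I = ½MR² = (1/2)(10.2)(0.577)² = 1.698 kg·m².
Taking anticlockwise as positive: τ₁ = +(30.7)(0.577) = +17.71 N·m; τ₂ = +(30.5)(0.577) = +17.60 N·m.
Net torque τ = 35.31 N·m.
α = τ/I = 35.31/1.698 = 20.80 rad/s².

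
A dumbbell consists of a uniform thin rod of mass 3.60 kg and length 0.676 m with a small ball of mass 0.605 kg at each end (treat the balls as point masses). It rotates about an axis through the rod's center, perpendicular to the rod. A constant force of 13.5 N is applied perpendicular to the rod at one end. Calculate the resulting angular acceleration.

α ≈ 16.6 rad/s²

I_rod = (1/12)ML² = (1/12)(3.60)(0.676)² = 0.1371 kg·m².
I_balls = 2·m·(L/2)² = 2(0.605)(0.3380)² = 0.1382 kg·m².
Total I = 0.2753 kg·m².
τ = F·(L/2) = (13.5)(0.338) = 4.563 N·m.
α = τ/I = 4.563/0.2753 = 16.57 rad/s².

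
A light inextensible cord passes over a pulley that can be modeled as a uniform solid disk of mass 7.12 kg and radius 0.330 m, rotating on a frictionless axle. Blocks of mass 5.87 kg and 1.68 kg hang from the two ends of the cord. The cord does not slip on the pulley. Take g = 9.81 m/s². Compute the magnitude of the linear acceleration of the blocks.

a ≈ 3.70 m/s²

I = ½MR² = (1/2)(7.12)(0.330)² = 0.3877 kg·m².
Heavier block: m₁g − T₁ = m₁a. Lighter block: T₂ − m₂g = m₂a.
Pulley: (T₁ − T₂)R = Iα = I(a/R), so T₁ − T₂ = (I/R²)a = (1/2)M_p a = 3.560·a.
Adding the three: (m₁ − m₂)g = (m₁ + m₂ + 3.560)a, so a = (5.87 − 1.68)(9.81)/(5.87 + 1.68 + 3.560) = 3.700 m/s².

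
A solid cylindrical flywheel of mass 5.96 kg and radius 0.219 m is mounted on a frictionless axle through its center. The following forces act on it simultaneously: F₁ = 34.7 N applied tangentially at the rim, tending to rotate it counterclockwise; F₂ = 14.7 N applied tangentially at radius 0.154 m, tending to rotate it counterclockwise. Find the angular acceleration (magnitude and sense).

I = ½MR² = (1/2)(5.96)(0.219)² = 0.1429 kg·m².
Taking counterclockwise as positive: τ₁ = +(34.7)(0.219) = +7.599 N·m; τ₂ = +(14.7)(0.154) = +2.264 N·m.
Net torque τ = 9.863 N·m.
α = τ/I = 9.863/0.1429 = 69.01 rad/s².

α ≈ 69.0 rad/s², counterclockwise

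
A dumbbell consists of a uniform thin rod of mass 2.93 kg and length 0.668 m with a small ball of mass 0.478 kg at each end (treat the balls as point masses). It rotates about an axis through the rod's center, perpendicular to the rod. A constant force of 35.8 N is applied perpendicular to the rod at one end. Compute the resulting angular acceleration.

I_rod = (1/12)ML² = (1/12)(2.93)(0.668)² = 0.1090 kg·m².
I_balls = 2·m·(L/2)² = 2(0.478)(0.3340)² = 0.1066 kg·m².
Total I = 0.2156 kg·m².
τ = F·(L/2) = (35.8)(0.334) = 11.96 N·m.
α = τ/I = 11.96/0.2156 = 55.46 rad/s².

α ≈ 55.5 rad/s²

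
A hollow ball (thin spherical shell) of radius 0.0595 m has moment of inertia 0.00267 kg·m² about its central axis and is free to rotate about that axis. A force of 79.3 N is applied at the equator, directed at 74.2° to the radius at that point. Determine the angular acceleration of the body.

Only the tangential component produces torque: τ = F R sinθ = (79.3)(0.0595) sin 74.2° = 4.540 N·m.
Newton's second law for rotation, τ = Iα, gives α = τ/I = 4.540/0.002670 = 1700 rad/s².

α ≈ 1700 rad/s²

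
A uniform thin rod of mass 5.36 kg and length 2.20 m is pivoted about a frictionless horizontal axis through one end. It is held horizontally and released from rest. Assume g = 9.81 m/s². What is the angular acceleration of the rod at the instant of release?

α ≈ 6.69 rad/s²

About the pivot, I = (1/3)ML² = (1/3)(5.36)(2.20)² = 8.647 kg·m².
The weight acts at the center, a distance L/2 = 1.100 m from the pivot; τ = Mg(L/2) = 57.84 N·m.
α = τ/I = 57.84/8.647 = 6.689 rad/s².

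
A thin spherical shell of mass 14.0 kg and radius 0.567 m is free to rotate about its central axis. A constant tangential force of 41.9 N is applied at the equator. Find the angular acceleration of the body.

α ≈ 7.92 rad/s²

I = (2/3)MR² = (2/3)(14.0)(0.567)² = 3.001 kg·m².
τ = F R = (41.9)(0.567) = 23.76 N·m.
From τ = Iα: α = 23.76/3.001 = 7.918 rad/s².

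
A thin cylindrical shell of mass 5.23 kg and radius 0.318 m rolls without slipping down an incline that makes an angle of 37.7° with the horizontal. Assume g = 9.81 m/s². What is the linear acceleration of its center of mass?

a ≈ 3.00 m/s²

Translation along the incline: Mg sinθ − f = Ma.
Rotation about the center: fR = Iα with I = MR². No-slip gives a = αR, so f = (I/R²)a = M a.
Substituting: Mg sinθ = (1 + 1.000)Ma, so a = g sinθ/(1 + 1.000) = (9.81) sin 37.7° / 2.000 = 3.000 m/s².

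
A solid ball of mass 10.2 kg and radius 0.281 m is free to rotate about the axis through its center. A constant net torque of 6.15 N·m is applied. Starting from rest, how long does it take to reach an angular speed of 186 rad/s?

I = (2/5)MR² = (2/5)(10.2)(0.281)² = 0.3222 kg·m².
α = τ/I = 6.15/0.3222 = 19.09 rad/s².
ω = αt ⇒ t = ω/α = 186/19.09 = 9.743 s.

t ≈ 9.74 s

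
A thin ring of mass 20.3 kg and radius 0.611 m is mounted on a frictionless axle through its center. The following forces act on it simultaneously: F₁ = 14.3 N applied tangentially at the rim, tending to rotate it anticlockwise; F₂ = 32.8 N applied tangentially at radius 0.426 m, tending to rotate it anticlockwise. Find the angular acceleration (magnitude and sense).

α ≈ 3.00 rad/s², anticlockwise

I = MR² = (20.3)(0.611)² = 7.578 kg·m².
Taking anticlockwise as positive: τ₁ = +(14.3)(0.611) = +8.737 N·m; τ₂ = +(32.8)(0.426) = +13.97 N·m.
Net torque τ = 22.71 N·m.
α = τ/I = 22.71/7.578 = 2.997 rad/s².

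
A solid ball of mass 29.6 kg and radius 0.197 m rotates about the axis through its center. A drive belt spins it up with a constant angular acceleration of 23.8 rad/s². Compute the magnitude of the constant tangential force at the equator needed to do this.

F ≈ 55.5 N

I = (2/5)MR² = (2/5)(29.6)(0.197)² = 0.4595 kg·m².
The required torque is τ = Iα = (0.4595)(23.80) = 10.94 N·m.
A tangential force at the equator gives τ = FR, so F = τ/R = 10.94/0.197 = 55.51 N.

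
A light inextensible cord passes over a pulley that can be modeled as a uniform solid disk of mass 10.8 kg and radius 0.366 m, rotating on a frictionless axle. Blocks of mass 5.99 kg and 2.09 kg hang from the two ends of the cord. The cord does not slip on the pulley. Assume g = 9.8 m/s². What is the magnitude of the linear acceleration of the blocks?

a ≈ 2.84 m/s²

I = ½MR² = (1/2)(10.8)(0.366)² = 0.7234 kg·m².
Heavier block: m₁g − T₁ = m₁a. Lighter block: T₂ − m₂g = m₂a.
Pulley: (T₁ − T₂)R = Iα = I(a/R), so T₁ − T₂ = (I/R²)a = (1/2)M_p a = 5.400·a.
Adding the three: (m₁ − m₂)g = (m₁ + m₂ + 5.400)a, so a = (5.99 − 2.09)(9.8)/(5.99 + 2.09 + 5.400) = 2.835 m/s².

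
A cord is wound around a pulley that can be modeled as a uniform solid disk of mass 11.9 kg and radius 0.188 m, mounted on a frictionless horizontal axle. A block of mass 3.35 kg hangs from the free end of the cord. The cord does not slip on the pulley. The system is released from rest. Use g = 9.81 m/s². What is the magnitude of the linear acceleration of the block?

I = ½MR² = (1/2)(11.9)(0.188)² = 0.2103 kg·m².
Block: mg − T = ma. Pulley: TR = Iα. No-slip: a = αR, so T = (I/R²)a = 5.950·a.
Then mg = (m + 5.950)a, so a = (3.35)(9.81)/(3.35 + 5.950) = 3.534 m/s².

a ≈ 3.53 m/s²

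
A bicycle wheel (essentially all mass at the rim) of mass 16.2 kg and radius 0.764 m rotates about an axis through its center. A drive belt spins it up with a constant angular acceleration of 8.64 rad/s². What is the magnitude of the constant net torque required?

τ ≈ 81.7 N·m

I = MR² = (16.2)(0.764)² = 9.456 kg·m².
τ = Iα = (9.456)(8.640) = 81.70 N·m.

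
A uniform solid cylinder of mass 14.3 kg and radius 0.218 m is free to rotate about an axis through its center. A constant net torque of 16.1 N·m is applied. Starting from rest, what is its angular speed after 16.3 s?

I = ½MR² = (1/2)(14.3)(0.218)² = 0.3398 kg·m².
α = τ/I = 16.1/0.3398 = 47.38 rad/s².
ω = ω₀ + αt = 0 + (47.38)(16.3) = 772.3 rad/s.

ω ≈ 772 rad/s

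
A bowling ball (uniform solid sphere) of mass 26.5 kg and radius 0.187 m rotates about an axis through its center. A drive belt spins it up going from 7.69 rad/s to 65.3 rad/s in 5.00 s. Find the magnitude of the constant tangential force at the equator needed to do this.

I = (2/5)MR² = (2/5)(26.5)(0.187)² = 0.3707 kg·m².
α = Δω/Δt = (65.3 − 7.69)/5.00 = 11.52 rad/s².
The required torque is τ = Iα = (0.3707)(11.52) = 4.271 N·m.
A tangential force at the equator gives τ = FR, so F = τ/R = 4.271/0.187 = 22.84 N.

F ≈ 22.8 N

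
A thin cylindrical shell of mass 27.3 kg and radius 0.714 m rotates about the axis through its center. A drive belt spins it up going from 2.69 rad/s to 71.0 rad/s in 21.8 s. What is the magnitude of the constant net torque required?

τ ≈ 43.6 N·m

I = MR² = (27.3)(0.714)² = 13.92 kg·m².
α = Δω/Δt = (71.0 − 2.69)/21.8 = 3.133 rad/s².
τ = Iα = (13.92)(3.133) = 43.61 N·m.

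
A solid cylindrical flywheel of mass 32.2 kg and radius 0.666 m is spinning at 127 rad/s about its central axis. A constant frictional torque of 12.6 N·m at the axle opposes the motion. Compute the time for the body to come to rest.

I = ½MR² = (1/2)(32.2)(0.666)² = 7.141 kg·m².
The net torque has magnitude 12.6 N·m, opposing ω.
|α| = τ/I = 12.60/7.141 = 1.764 rad/s² (deceleration).
0 = ω₀ − |α|t ⇒ t = ω₀/|α| = 127/1.764 = 71.98 s.

t ≈ 72.0 s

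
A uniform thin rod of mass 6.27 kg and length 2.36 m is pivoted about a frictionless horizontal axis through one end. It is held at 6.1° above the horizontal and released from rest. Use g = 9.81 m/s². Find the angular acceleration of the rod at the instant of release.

About the pivot, I = (1/3)ML² = (1/3)(6.27)(2.36)² = 11.64 kg·m².
The weight acts at the center, a distance L/2 = 1.180 m from the pivot; τ = Mg(L/2) cos 6.1° = 72.17 N·m.
α = τ/I = 72.17/11.64 = 6.200 rad/s².

α ≈ 6.20 rad/s²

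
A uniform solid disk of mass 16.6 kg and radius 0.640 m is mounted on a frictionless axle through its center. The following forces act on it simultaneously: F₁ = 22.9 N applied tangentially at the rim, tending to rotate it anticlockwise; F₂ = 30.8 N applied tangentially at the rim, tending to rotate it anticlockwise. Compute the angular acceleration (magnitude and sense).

α ≈ 10.1 rad/s², anticlockwise

I = ½MR² = (1/2)(16.6)(0.640)² = 3.400 kg·m².
Taking anticlockwise as positive: τ₁ = +(22.9)(0.640) = +14.66 N·m; τ₂ = +(30.8)(0.640) = +19.71 N·m.
Net torque τ = 34.37 N·m.
α = τ/I = 34.37/3.400 = 10.11 rad/s².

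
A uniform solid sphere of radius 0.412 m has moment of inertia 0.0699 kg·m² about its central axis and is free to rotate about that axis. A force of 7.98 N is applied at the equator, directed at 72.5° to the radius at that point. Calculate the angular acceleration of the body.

α ≈ 44.9 rad/s²

Only the tangential component produces torque: τ = F R sinθ = (7.98)(0.412) sin 72.5° = 3.136 N·m.
From τ = Iα: α = 3.136/0.06990 = 44.86 rad/s².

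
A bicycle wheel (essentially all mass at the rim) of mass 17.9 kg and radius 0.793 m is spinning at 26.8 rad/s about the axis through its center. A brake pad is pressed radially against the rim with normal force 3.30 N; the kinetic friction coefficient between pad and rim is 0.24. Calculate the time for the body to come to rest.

t ≈ 480 s

I = MR² = (17.9)(0.793)² = 11.26 kg·m².
Friction force f = μN = (0.24)(3.30) = 0.7920 N at the rim; torque magnitude τ = fR = 0.6281 N·m, opposing ω.
|α| = τ/I = 0.6281/11.26 = 0.05580 rad/s² (deceleration).
0 = ω₀ − |α|t ⇒ t = ω₀/|α| = 26.8/0.05580 = 480.3 s.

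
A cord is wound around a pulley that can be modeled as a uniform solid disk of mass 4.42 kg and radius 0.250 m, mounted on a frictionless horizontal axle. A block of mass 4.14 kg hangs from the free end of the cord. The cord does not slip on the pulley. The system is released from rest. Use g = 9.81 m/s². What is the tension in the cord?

I = ½MR² = (1/2)(4.42)(0.250)² = 0.1381 kg·m².
Block: mg − T = ma. Pulley: TR = Iα. No-slip: a = αR, so T = (I/R²)a = 2.210·a.
Then mg = (m + 2.210)a, so a = (4.14)(9.81)/(4.14 + 2.210) = 6.396 m/s².
T = 2.210·a = 14.13 N.

T ≈ 14.1 N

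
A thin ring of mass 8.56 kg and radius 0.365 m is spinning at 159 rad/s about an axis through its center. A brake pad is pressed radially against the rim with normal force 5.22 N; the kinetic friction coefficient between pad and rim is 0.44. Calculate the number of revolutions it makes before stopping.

≈ 2740 revolutions

I = MR² = (8.56)(0.365)² = 1.140 kg·m².
Friction force f = μN = (0.44)(5.22) = 2.297 N at the rim; torque magnitude τ = fR = 0.8383 N·m, opposing ω.
|α| = τ/I = 0.8383/1.140 = 0.7351 rad/s² (deceleration).
ω² = ω₀² − 2|α|θ with ω = 0 ⇒ θ = ω₀²/(2|α|) = 17200 rad = 2737 rev.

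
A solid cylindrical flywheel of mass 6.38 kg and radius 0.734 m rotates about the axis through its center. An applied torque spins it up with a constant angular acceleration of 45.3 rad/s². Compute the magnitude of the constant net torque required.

τ ≈ 77.9 N·m

I = ½MR² = (1/2)(6.38)(0.734)² = 1.719 kg·m².
τ = Iα = (1.719)(45.30) = 77.85 N·m.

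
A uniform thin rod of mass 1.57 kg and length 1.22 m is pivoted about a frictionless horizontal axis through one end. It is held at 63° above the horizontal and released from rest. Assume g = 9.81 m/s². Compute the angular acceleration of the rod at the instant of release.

About the pivot, I = (1/3)ML² = (1/3)(1.57)(1.22)² = 0.7789 kg·m².
The weight acts at the center, a distance L/2 = 0.6100 m from the pivot; τ = Mg(L/2) cos 63° = 4.265 N·m.
α = τ/I = 4.265/0.7789 = 5.476 rad/s².
(Equivalently α = (3g/(2L)) cos 63° = 5.476 rad/s².)

α ≈ 5.48 rad/s²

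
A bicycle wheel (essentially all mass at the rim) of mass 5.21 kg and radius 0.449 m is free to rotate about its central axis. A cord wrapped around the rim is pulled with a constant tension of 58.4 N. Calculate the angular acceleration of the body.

α ≈ 25.0 rad/s²

I = MR² = (5.21)(0.449)² = 1.050 kg·m².
τ = F R = (58.4)(0.449) = 26.22 N·m.
From τ = Iα: α = 26.22/1.050 = 24.96 rad/s².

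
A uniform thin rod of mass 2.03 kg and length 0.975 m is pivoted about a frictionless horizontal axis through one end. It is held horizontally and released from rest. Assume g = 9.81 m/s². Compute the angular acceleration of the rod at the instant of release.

About the pivot, I = (1/3)ML² = (1/3)(2.03)(0.975)² = 0.6433 kg·m².
The weight acts at the center, a distance L/2 = 0.4875 m from the pivot; τ = Mg(L/2) = 9.708 N·m.
α = τ/I = 9.708/0.6433 = 15.09 rad/s².

α ≈ 15.1 rad/s²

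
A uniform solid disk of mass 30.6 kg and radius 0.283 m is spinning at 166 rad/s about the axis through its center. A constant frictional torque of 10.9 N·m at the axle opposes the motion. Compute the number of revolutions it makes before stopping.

≈ 247 revolutions

I = ½MR² = (1/2)(30.6)(0.283)² = 1.225 kg·m².
The net torque has magnitude 10.9 N·m, opposing ω.
|α| = τ/I = 10.90/1.225 = 8.895 rad/s² (deceleration).
ω² = ω₀² − 2|α|θ with ω = 0 ⇒ θ = ω₀²/(2|α|) = 1549 rad = 246.5 rev.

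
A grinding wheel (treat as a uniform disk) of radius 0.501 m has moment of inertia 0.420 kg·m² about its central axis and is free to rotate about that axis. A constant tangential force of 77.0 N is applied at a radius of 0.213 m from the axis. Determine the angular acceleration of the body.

α ≈ 39.1 rad/s²

τ = F·r = (77.0)(0.213) = 16.40 N·m.
From τ = Iα: α = 16.40/0.4200 = 39.05 rad/s².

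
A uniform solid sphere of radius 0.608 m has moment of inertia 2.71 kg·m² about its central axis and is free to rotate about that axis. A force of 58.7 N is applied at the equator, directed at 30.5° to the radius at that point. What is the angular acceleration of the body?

Only the tangential component produces torque: τ = F R sinθ = (58.7)(0.608) sin 30.5° = 18.11 N·m.
Newton's second law for rotation, τ = Iα, gives α = τ/I = 18.11/2.710 = 6.684 rad/s².

α ≈ 6.68 rad/s²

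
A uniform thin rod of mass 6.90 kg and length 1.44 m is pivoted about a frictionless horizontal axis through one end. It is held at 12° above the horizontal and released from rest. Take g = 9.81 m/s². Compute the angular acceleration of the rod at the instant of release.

α ≈ 10.00 rad/s²

About the pivot, I = (1/3)ML² = (1/3)(6.90)(1.44)² = 4.769 kg·m².
The weight acts at the center, a distance L/2 = 0.7200 m from the pivot; τ = Mg(L/2) cos 12° = 47.67 N·m.
α = τ/I = 47.67/4.769 = 9.995 rad/s².
(Equivalently α = (3g/(2L)) cos 12° = 9.995 rad/s².)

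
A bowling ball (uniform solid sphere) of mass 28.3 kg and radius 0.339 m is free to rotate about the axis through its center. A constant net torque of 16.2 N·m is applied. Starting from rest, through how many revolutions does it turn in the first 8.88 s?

≈ 78.1 revolutions

I = (2/5)MR² = (2/5)(28.3)(0.339)² = 1.301 kg·m².
α = τ/I = 16.2/1.301 = 12.45 rad/s².
θ = ½αt² = ½(12.45)(8.88)² = 491.0 rad.
Revolutions = θ/(2π) = 78.14.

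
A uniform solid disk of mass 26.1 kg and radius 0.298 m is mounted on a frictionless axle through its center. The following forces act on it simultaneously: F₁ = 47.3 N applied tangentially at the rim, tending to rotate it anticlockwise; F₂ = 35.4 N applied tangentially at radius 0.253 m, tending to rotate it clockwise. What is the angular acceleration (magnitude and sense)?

I = ½MR² = (1/2)(26.1)(0.298)² = 1.159 kg·m².
Taking anticlockwise as positive: τ₁ = +(47.3)(0.298) = +14.10 N·m; τ₂ = −(35.4)(0.253) = −8.956 N·m.
Net torque τ = 5.139 N·m.
α = τ/I = 5.139/1.159 = 4.435 rad/s².

α ≈ 4.43 rad/s², anticlockwise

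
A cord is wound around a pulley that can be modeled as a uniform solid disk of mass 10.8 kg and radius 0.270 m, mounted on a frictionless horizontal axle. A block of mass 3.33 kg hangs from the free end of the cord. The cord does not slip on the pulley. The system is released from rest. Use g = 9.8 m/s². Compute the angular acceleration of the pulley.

α ≈ 13.8 rad/s²

I = ½MR² = (1/2)(10.8)(0.270)² = 0.3937 kg·m².
Block: mg − T = ma. Pulley: TR = Iα. No-slip: a = αR, so T = (I/R²)a = 5.400·a.
Then mg = (m + 5.400)a, so a = (3.33)(9.8)/(3.33 + 5.400) = 3.738 m/s².
α = a/R = 3.738/0.270 = 13.84 rad/s².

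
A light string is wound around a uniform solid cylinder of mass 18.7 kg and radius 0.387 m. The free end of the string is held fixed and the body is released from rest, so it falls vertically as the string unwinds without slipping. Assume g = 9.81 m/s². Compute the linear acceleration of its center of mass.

a ≈ 6.54 m/s²

Translation: Mg − T = Ma. Rotation about the center: TR = Iα with I = ½MR².
With a = αR: T = (I/R²)a = (1/2)M a, so Mg = (1 + 0.5000)Ma.
a = g/(1 + 0.5000) = 9.81/1.500 = 6.540 m/s².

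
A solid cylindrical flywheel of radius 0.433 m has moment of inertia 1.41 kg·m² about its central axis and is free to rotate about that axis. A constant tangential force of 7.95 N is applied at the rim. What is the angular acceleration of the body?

α ≈ 2.44 rad/s²

τ = F R = (7.95)(0.433) = 3.442 N·m.
From τ = Iα: α = 3.442/1.410 = 2.441 rad/s².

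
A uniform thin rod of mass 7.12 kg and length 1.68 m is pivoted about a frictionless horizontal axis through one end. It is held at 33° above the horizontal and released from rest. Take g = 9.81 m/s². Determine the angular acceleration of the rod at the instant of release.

α ≈ 7.35 rad/s²

About the pivot, I = (1/3)ML² = (1/3)(7.12)(1.68)² = 6.698 kg·m².
The weight acts at the center, a distance L/2 = 0.8400 m from the pivot; τ = Mg(L/2) cos 33° = 49.21 N·m.
α = τ/I = 49.21/6.698 = 7.346 rad/s².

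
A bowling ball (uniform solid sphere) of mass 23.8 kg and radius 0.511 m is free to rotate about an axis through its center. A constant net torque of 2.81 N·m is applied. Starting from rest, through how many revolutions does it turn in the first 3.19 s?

≈ 0.915 revolutions

I = (2/5)MR² = (2/5)(23.8)(0.511)² = 2.486 kg·m².
α = τ/I = 2.81/2.486 = 1.130 rad/s².
θ = ½αt² = ½(1.130)(3.19)² = 5.751 rad.
Revolutions = θ/(2π) = 0.9154.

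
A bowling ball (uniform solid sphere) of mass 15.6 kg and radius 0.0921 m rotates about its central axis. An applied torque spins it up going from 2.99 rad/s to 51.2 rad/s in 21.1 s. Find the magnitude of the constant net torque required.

I = (2/5)MR² = (2/5)(15.6)(0.0921)² = 0.05293 kg·m².
α = Δω/Δt = (51.2 − 2.99)/21.1 = 2.285 rad/s².
τ = Iα = (0.05293)(2.285) = 0.1209 N·m.

τ ≈ 0.121 N·m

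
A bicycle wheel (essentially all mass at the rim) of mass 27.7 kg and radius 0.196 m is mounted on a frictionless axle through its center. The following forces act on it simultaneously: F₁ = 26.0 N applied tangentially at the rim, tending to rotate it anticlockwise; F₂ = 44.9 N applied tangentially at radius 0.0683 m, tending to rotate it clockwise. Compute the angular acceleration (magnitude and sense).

I = MR² = (27.7)(0.196)² = 1.064 kg·m².
Taking anticlockwise as positive: τ₁ = +(26.0)(0.196) = +5.096 N·m; τ₂ = −(44.9)(0.0683) = −3.067 N·m.
Net torque τ = 2.029 N·m.
α = τ/I = 2.029/1.064 = 1.907 rad/s².

α ≈ 1.91 rad/s², anticlockwise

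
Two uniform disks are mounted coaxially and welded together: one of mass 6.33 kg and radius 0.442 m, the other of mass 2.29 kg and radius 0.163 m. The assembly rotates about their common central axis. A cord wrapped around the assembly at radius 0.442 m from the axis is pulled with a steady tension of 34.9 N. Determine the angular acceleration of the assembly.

I = ½M₁R₁² + ½M₂R₂² = ½(6.33)(0.442)² + ½(2.29)(0.163)² = 0.6487 kg·m².
τ = F r = (34.9)(0.442) = 15.43 N·m.
α = τ/I = 15.43/0.6487 = 23.78 rad/s².

α ≈ 23.8 rad/s²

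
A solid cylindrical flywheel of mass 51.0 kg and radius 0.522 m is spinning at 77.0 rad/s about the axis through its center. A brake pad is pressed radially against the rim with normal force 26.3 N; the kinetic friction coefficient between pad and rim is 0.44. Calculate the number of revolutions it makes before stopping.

≈ 543 revolutions

I = ½MR² = (1/2)(51.0)(0.522)² = 6.948 kg·m².
Friction force f = μN = (0.44)(26.3) = 11.57 N at the rim; torque magnitude τ = fR = 6.041 N·m, opposing ω.
|α| = τ/I = 6.041/6.948 = 0.8694 rad/s² (deceleration).
ω² = ω₀² − 2|α|θ with ω = 0 ⇒ θ = ω₀²/(2|α|) = 3410 rad = 542.7 rev.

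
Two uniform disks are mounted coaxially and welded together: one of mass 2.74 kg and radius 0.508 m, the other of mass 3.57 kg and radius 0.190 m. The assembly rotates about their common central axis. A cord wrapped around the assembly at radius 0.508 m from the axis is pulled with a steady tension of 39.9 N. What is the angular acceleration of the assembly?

I = ½M₁R₁² + ½M₂R₂² = ½(2.74)(0.508)² + ½(3.57)(0.190)² = 0.4180 kg·m².
τ = F r = (39.9)(0.508) = 20.27 N·m.
α = τ/I = 20.27/0.4180 = 48.49 rad/s².

α ≈ 48.5 rad/s²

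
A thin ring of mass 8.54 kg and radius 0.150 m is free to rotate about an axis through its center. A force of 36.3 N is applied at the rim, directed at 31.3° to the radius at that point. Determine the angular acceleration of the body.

α ≈ 14.7 rad/s²

I = MR² = (8.54)(0.150)² = 0.1921 kg·m².
Only the tangential component produces torque: τ = F R sinθ = (36.3)(0.150) sin 31.3° = 2.829 N·m.
Newton's second law for rotation, τ = Iα, gives α = τ/I = 2.829/0.1921 = 14.72 rad/s².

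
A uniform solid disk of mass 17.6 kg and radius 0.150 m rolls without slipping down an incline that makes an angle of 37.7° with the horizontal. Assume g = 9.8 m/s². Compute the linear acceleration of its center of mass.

Translation along the incline: Mg sinθ − f = Ma.
Rotation about the center: fR = Iα with I = ½MR². No-slip gives a = αR, so f = (I/R²)a = (1/2)M a.
Substituting: Mg sinθ = (1 + 0.5000)Ma, so a = g sinθ/(1 + 0.5000) = (9.8) sin 37.7° / 1.500 = 3.995 m/s².

a ≈ 4.00 m/s²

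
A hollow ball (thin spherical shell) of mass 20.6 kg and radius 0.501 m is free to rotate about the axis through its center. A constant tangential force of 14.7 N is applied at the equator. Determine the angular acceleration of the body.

I = (2/3)MR² = (2/3)(20.6)(0.501)² = 3.447 kg·m².
τ = F R = (14.7)(0.501) = 7.365 N·m.
From τ = Iα: α = 7.365/3.447 = 2.137 rad/s².

α ≈ 2.14 rad/s²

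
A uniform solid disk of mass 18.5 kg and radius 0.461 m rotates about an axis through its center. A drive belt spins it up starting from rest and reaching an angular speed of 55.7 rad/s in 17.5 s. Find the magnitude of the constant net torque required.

I = ½MR² = (1/2)(18.5)(0.461)² = 1.966 kg·m².
α = Δω/Δt = (55.7 − 0)/17.5 = 3.183 rad/s².
τ = Iα = (1.966)(3.183) = 6.257 N·m.

τ ≈ 6.26 N·m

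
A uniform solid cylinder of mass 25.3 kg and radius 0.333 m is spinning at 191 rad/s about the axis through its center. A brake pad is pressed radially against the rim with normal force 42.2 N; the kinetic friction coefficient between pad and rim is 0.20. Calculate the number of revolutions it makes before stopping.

I = ½MR² = (1/2)(25.3)(0.333)² = 1.403 kg·m².
Friction force f = μN = (0.20)(42.2) = 8.440 N at the rim; torque magnitude τ = fR = 2.811 N·m, opposing ω.
|α| = τ/I = 2.811/1.403 = 2.004 rad/s² (deceleration).
ω² = ω₀² − 2|α|θ with ω = 0 ⇒ θ = ω₀²/(2|α|) = 9104 rad = 1449 rev.

≈ 1450 revolutions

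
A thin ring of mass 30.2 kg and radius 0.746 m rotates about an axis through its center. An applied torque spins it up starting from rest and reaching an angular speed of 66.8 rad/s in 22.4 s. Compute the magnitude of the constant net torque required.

I = MR² = (30.2)(0.746)² = 16.81 kg·m².
α = Δω/Δt = (66.8 − 0)/22.4 = 2.982 rad/s².
τ = Iα = (16.81)(2.982) = 50.12 N·m.

τ ≈ 50.1 N·m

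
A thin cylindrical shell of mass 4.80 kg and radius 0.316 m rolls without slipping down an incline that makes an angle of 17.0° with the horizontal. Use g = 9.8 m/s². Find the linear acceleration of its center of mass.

Translation along the incline: Mg sinθ − f = Ma.
Rotation about the center: fR = Iα with I = MR². No-slip gives a = αR, so f = (I/R²)a = M a.
Substituting: Mg sinθ = (1 + 1.000)Ma, so a = g sinθ/(1 + 1.000) = (9.8) sin 17.0° / 2.000 = 1.433 m/s².

a ≈ 1.43 m/s²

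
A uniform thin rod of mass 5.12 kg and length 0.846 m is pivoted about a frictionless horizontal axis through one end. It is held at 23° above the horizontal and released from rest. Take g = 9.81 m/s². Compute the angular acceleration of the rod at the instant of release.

α ≈ 16.0 rad/s²

About the pivot, I = (1/3)ML² = (1/3)(5.12)(0.846)² = 1.221 kg·m².
The weight acts at the center, a distance L/2 = 0.4230 m from the pivot; τ = Mg(L/2) cos 23° = 19.56 N·m.
α = τ/I = 19.56/1.221 = 16.01 rad/s².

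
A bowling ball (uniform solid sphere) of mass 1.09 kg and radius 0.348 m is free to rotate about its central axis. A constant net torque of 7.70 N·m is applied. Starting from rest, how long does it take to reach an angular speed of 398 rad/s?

I = (2/5)MR² = (2/5)(1.09)(0.348)² = 0.05280 kg·m².
α = τ/I = 7.70/0.05280 = 145.8 rad/s².
ω = αt ⇒ t = ω/α = 398/145.8 = 2.729 s.

t ≈ 2.73 s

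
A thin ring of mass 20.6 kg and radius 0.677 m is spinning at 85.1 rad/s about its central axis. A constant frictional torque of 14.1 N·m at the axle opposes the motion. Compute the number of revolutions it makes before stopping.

I = MR² = (20.6)(0.677)² = 9.442 kg·m².
The net torque has magnitude 14.1 N·m, opposing ω.
|α| = τ/I = 14.10/9.442 = 1.493 rad/s² (deceleration).
ω² = ω₀² − 2|α|θ with ω = 0 ⇒ θ = ω₀²/(2|α|) = 2425 rad = 385.9 rev.

≈ 386 revolutions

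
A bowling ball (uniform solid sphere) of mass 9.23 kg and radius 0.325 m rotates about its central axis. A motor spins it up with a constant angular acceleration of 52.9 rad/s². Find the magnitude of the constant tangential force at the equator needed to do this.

I = (2/5)MR² = (2/5)(9.23)(0.325)² = 0.3900 kg·m².
The required torque is τ = Iα = (0.3900)(52.90) = 20.63 N·m.
A tangential force at the equator gives τ = FR, so F = τ/R = 20.63/0.325 = 63.47 N.

F ≈ 63.5 N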